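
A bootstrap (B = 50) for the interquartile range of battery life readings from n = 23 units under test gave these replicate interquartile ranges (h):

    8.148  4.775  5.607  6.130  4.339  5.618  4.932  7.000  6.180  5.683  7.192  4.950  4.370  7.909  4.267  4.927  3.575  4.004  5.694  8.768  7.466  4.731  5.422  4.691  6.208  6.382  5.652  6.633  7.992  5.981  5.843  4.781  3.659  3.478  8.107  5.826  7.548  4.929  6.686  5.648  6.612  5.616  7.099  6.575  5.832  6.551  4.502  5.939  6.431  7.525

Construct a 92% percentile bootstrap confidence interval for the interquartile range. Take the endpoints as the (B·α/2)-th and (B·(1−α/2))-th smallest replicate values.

Sorted replicates: 3.478, 3.575, 3.659, 4.004, 4.267, 4.339, 4.370, 4.502, 4.691, 4.731, 4.775, 4.781, 4.927, 4.929, 4.932, 4.950, 5.422, 5.607, 5.616, 5.618, 5.648, 5.652, 5.683, 5.694, 5.826, 5.832, 5.843, 5.939, 5.981, 6.130, 6.180, 6.208, 6.382, 6.431, 6.551, 6.575, 6.612, 6.633, 6.686, 7.000, 7.099, 7.192, 7.466, 7.525, 7.548, 7.909, 7.992, 8.107, 8.148, 8.768
α = 0.08; lower rank = 50 × 0.040 = 2; upper rank = 50 × 0.960 = 48.
The 2nd smallest replicate is 3.575; the 48th is 8.107.

(3.575, 8.107)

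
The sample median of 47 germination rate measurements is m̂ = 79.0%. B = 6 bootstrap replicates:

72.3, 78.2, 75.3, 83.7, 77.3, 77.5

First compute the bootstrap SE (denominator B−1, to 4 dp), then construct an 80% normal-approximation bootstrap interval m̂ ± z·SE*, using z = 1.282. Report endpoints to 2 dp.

Mean of replicates = 77.3833; sum of squared deviations = 70.7683; SE* = √(70.7683/5) = 3.7621
Margin = 1.282 × 3.7621 = 4.823
Interval: 79.0 ± 4.823

(74.18, 83.82)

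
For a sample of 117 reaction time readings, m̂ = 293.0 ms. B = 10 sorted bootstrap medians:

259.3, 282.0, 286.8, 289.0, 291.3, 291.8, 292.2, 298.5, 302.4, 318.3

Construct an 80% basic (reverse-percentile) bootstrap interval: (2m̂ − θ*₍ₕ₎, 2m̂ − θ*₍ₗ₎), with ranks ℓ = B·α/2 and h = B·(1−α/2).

Percentile endpoints at ranks 1 and 9: θ*₍1₎ = 259.3, θ*₍9₎ = 302.4.
Basic interval reflects these around m̂:
  lower = 2 × 293.0 − 302.4 = 283.6
  upper = 2 × 293.0 − 259.3 = 326.7

(283.6, 326.7)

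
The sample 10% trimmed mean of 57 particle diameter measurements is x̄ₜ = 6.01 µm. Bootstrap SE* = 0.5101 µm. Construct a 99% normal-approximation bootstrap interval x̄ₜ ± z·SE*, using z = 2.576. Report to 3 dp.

(4.696, 7.324)

Margin = 2.576 × 0.5101 = 1.3140
Interval: 6.01 ± 1.3140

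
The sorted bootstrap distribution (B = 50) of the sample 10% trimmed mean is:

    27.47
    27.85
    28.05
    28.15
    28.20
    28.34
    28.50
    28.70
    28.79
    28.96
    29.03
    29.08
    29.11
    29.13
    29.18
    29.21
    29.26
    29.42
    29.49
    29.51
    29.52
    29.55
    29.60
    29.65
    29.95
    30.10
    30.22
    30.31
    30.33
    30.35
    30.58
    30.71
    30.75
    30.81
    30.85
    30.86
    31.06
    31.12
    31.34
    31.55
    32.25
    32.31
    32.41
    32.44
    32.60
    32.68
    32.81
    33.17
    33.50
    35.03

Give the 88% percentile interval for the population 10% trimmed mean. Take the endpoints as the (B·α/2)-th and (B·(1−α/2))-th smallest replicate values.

(28.05, 32.81)

α = 0.12; lower rank = 50 × 0.060 = 3; upper rank = 50 × 0.940 = 47.
The 3rd smallest replicate is 28.05; the 47th is 32.81.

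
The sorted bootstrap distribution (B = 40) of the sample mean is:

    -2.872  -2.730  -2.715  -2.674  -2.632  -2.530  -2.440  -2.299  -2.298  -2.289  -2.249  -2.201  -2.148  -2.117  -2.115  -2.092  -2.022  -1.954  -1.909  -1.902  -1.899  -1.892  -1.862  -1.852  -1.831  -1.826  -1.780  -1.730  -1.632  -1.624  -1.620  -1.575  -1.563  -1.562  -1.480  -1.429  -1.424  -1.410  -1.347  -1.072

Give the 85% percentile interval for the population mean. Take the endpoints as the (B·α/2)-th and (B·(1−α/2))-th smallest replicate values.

α = 0.15; lower rank = 40 × 0.075 = 3; upper rank = 40 × 0.925 = 37.
The 3rd smallest replicate is -2.715; the 37th is -1.424.

(-2.715, -1.424)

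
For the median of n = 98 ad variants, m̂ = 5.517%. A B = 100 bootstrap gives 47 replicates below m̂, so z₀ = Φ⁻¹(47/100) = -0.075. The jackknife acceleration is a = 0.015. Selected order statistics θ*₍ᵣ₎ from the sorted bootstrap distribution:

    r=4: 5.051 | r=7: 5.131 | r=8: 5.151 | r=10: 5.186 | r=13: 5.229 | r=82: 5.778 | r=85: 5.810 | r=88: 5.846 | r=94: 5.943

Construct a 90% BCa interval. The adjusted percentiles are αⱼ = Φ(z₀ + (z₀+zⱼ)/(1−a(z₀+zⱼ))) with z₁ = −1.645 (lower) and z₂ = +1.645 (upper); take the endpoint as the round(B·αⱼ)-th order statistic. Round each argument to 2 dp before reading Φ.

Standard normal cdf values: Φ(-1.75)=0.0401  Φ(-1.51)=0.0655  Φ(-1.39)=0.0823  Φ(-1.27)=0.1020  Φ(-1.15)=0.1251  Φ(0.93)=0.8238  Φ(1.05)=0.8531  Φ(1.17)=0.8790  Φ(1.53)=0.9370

Lower: z₀ + z₁ = -0.075 + (-1.645) = -1.720; 1 − a(z₀+z₁) = 1 − (0.015)(-1.720) = 1.0258; argument = -0.075 + (-1.720)/1.0258 = -1.7517 → -1.75.
α₁ = Φ(-1.75) = 0.0401; rank = round(100 × 0.0401) = 4; θ*₍4₎ = 5.051.
Upper: z₀ + z₂ = 1.570; 1 − a(z₀+z₂) = 0.9765; argument = 1.5329 → 1.53; α₂ = 0.9370; rank = 94; θ*₍94₎ = 5.943.

(5.051, 5.943)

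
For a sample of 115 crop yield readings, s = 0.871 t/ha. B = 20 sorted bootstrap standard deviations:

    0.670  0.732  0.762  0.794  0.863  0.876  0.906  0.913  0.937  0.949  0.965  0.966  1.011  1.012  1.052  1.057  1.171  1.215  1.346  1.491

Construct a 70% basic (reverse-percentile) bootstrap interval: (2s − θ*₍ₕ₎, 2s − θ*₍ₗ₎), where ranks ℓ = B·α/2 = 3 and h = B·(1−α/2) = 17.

Percentile endpoints at ranks 3 and 17: θ*₍3₎ = 0.762, θ*₍17₎ = 1.171.
Basic interval reflects these around s:
  lower = 2 × 0.871 − 1.171 = 0.571
  upper = 2 × 0.871 − 0.762 = 0.980

(0.571, 0.980)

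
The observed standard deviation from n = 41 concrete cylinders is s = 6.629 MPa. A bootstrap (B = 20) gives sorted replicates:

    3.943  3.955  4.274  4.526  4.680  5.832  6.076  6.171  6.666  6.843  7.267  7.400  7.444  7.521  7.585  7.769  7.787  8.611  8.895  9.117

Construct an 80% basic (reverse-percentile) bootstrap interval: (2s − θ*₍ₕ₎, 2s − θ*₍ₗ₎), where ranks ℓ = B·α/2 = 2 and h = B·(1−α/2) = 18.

(4.647, 9.303)

Percentile endpoints at ranks 2 and 18: θ*₍2₎ = 3.955, θ*₍18₎ = 8.611.
Basic interval reflects these around s:
  lower = 2 × 6.629 − 8.611 = 4.647
  upper = 2 × 6.629 − 3.955 = 9.303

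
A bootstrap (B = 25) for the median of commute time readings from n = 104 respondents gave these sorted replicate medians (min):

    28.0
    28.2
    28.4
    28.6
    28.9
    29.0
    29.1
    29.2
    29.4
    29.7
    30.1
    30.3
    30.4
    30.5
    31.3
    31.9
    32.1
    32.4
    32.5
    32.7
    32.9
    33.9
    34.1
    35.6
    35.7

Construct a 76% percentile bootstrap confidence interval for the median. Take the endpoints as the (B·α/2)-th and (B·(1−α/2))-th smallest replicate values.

α = 0.24; lower rank = 25 × 0.120 = 3; upper rank = 25 × 0.880 = 22.
The 3rd smallest replicate is 28.4; the 22nd is 33.9.

(28.4, 33.9)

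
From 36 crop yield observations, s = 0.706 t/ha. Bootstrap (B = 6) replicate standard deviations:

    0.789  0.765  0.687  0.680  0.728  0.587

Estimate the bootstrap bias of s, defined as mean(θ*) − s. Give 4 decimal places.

bias = +0.0000

mean(θ*) = (0.789 + 0.765 + 0.687 + 0.680 + 0.728 + 0.587) / 6 = 0.70600
bias = 0.70600 − 0.706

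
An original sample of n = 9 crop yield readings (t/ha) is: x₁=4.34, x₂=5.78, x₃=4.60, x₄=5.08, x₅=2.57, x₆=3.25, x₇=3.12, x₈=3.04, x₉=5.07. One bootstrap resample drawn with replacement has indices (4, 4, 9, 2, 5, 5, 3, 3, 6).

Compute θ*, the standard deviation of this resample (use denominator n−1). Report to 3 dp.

Resample values: 5.08, 5.08, 5.07, 5.78, 2.57, 2.57, 4.60, 4.60, 3.25.
Mean = 4.2889; sum of squared deviations = 11.2673
s² = 11.2673 / 8 = 1.4084
s = √1.4084 = 1.187

θ* = 1.187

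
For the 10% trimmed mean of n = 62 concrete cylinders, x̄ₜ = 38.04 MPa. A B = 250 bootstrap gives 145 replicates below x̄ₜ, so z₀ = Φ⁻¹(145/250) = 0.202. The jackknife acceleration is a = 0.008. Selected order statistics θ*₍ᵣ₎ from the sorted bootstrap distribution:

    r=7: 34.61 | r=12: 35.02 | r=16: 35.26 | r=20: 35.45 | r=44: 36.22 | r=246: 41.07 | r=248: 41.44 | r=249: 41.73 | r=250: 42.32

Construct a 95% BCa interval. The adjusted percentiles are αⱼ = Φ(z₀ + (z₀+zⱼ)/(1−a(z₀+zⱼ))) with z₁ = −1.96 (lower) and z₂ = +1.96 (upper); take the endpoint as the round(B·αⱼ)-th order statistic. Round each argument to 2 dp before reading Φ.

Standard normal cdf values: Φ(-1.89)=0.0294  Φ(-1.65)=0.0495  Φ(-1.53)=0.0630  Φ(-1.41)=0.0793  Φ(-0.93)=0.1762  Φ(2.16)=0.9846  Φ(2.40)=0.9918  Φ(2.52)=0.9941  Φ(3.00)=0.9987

(35.26, 41.44)

Lower: z₀ + z₁ = 0.202 + (-1.960) = -1.758; 1 − a(z₀+z₁) = 1 − (0.008)(-1.758) = 1.0141; argument = 0.202 + (-1.758)/1.0141 = -1.5316 → -1.53.
α₁ = Φ(-1.53) = 0.0630; rank = round(250 × 0.0630) = 16; θ*₍16₎ = 35.26.
Upper: z₀ + z₂ = 2.162; 1 − a(z₀+z₂) = 0.9827; argument = 2.4021 → 2.40; α₂ = 0.9918; rank = 248; θ*₍248₎ = 41.44.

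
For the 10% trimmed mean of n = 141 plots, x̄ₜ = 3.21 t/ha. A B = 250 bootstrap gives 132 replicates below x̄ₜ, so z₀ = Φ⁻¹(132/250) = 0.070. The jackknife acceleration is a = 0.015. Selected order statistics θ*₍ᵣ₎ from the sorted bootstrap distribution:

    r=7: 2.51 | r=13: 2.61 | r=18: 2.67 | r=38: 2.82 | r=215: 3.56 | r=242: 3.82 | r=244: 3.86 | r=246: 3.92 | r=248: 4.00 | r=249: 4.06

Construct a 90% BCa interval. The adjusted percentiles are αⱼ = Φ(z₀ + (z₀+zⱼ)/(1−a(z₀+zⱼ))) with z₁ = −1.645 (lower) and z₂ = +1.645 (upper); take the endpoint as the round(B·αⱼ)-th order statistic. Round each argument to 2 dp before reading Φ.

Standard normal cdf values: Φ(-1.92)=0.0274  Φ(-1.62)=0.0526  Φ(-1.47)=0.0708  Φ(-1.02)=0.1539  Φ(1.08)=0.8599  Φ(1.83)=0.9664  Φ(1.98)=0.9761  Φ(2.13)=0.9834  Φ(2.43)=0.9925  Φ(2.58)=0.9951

(2.67, 3.82)

Lower: z₀ + z₁ = 0.070 + (-1.645) = -1.575; 1 − a(z₀+z₁) = 1 − (0.015)(-1.575) = 1.0236; argument = 0.070 + (-1.575)/1.0236 = -1.4686 → -1.47.
α₁ = Φ(-1.47) = 0.0708; rank = round(250 × 0.0708) = 18; θ*₍18₎ = 2.67.
Upper: z₀ + z₂ = 1.715; 1 − a(z₀+z₂) = 0.9743; argument = 1.8303 → 1.83; α₂ = 0.9664; rank = 242; θ*₍242₎ = 3.82.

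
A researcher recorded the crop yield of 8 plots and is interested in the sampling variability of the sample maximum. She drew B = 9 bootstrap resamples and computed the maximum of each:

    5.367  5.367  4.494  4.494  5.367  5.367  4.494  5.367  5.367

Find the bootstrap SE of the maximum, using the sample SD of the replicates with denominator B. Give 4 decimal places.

Bootstrap SE is the standard deviation of the 9 replicate maximums.
Mean of replicates: (5.367 + 5.367 + 4.494 + 4.494 + 5.367 + 5.367 + 4.494 + 5.367 + 5.367) / 9 = 45.68400 / 9 = 5.07600
Sum of squared deviations: (+0.29100)² + (+0.29100)² + (−0.58200)² + (−0.58200)² + (+0.29100)² + (+0.29100)² + (−0.58200)² + (+0.29100)² + (+0.29100)² = 1.52426
Variance = 1.52426 / 9 = 0.16936
SE* = √0.16936

SE* = 0.4115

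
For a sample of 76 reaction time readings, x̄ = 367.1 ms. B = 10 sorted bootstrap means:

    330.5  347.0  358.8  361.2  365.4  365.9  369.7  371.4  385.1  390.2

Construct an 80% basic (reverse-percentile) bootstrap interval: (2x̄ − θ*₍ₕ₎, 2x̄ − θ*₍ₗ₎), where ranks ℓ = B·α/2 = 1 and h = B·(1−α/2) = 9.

Percentile endpoints at ranks 1 and 9: θ*₍1₎ = 330.5, θ*₍9₎ = 385.1.
Basic interval reflects these around x̄:
  lower = 2 × 367.1 − 385.1 = 349.1
  upper = 2 × 367.1 − 330.5 = 403.7

(349.1, 403.7)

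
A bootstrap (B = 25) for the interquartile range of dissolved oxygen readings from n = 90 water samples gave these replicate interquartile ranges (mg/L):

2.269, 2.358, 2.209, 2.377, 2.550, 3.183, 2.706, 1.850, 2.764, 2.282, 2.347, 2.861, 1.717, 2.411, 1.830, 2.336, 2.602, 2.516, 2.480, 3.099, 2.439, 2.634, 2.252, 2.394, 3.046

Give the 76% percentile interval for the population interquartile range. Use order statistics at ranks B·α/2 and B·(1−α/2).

(1.850, 2.861)

Sorted replicates: 1.717, 1.830, 1.850, 2.209, 2.252, 2.269, 2.282, 2.336, 2.347, 2.358, 2.377, 2.394, 2.411, 2.439, 2.480, 2.516, 2.550, 2.602, 2.634, 2.706, 2.764, 2.861, 3.046, 3.099, 3.183
α = 0.24; lower rank = 25 × 0.120 = 3; upper rank = 25 × 0.880 = 22.
The 3rd smallest replicate is 1.850; the 22nd is 2.861.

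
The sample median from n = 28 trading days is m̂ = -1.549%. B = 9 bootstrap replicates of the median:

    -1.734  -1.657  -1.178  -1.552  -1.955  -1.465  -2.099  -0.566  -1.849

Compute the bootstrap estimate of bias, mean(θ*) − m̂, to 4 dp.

bias = −0.0127

mean(θ*) = ((-1.734) + (-1.657) + (-1.178) + (-1.552) + (-1.955) + (-1.465) + (-2.099) + (-0.566) + (-1.849)) / 9 = -1.56167
bias = -1.56167 − -1.549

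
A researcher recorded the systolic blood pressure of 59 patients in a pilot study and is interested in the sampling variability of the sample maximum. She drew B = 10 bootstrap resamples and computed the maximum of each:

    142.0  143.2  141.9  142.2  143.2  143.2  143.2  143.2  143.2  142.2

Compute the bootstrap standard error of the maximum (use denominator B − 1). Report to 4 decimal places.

Bootstrap SE is the standard deviation of the 10 replicate maximums.
Mean of replicates: (142.0 + 143.2 + 141.9 + 142.2 + 143.2 + 143.2 + 143.2 + 143.2 + 143.2 + 142.2) / 10 = 1427.50000 / 10 = 142.75000
Sum of squared deviations: (−0.75000)² + (+0.45000)² + (−0.85000)² + (−0.55000)² + (+0.45000)² + (+0.45000)² + (+0.45000)² + (+0.45000)² + (+0.45000)² + (−0.55000)² = 3.10500
Variance = 3.10500 / 9 = 0.34500
SE* = √0.34500

SE* = 0.5874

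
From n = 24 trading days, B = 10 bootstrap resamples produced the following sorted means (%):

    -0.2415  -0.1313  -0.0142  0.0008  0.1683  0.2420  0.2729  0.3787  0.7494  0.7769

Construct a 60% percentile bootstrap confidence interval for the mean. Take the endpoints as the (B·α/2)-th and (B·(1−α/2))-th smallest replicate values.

(-0.1313, 0.3787)

α = 0.40; lower rank = 10 × 0.200 = 2; upper rank = 10 × 0.800 = 8.
The 2nd smallest replicate is -0.1313; the 8th is 0.3787.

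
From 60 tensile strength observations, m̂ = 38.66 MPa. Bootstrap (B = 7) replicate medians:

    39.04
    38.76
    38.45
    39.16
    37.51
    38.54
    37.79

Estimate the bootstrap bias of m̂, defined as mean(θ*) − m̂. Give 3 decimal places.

bias = −0.196

mean(θ*) = (39.04 + 38.76 + 38.45 + 39.16 + 37.51 + 38.54 + 37.79) / 7 = 38.4643
bias = 38.4643 − 38.66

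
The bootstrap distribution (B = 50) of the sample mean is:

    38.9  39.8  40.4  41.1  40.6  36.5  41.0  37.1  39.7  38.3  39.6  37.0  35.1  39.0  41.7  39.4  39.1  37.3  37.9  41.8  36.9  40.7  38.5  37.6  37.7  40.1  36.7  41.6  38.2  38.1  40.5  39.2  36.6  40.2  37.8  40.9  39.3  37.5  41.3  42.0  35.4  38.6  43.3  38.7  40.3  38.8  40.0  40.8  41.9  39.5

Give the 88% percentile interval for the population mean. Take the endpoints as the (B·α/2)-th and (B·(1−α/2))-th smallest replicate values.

Sorted replicates: 35.1, 35.4, 36.5, 36.6, 36.7, 36.9, 37.0, 37.1, 37.3, 37.5, 37.6, 37.7, 37.8, 37.9, 38.1, 38.2, 38.3, 38.5, 38.6, 38.7, 38.8, 38.9, 39.0, 39.1, 39.2, 39.3, 39.4, 39.5, 39.6, 39.7, 39.8, 40.0, 40.1, 40.2, 40.3, 40.4, 40.5, 40.6, 40.7, 40.8, 40.9, 41.0, 41.1, 41.3, 41.6, 41.7, 41.8, 41.9, 42.0, 43.3
α = 0.12; lower rank = 50 × 0.060 = 3; upper rank = 50 × 0.940 = 47.
The 3rd smallest replicate is 36.5; the 47th is 41.8.

(36.5, 41.8)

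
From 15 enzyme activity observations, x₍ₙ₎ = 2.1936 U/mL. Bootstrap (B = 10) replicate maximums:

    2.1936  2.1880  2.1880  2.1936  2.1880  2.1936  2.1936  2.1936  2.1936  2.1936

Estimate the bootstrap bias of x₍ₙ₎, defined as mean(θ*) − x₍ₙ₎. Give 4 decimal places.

mean(θ*) = (2.1936 + 2.1880 + 2.1880 + 2.1936 + 2.1880 + 2.1936 + 2.1936 + 2.1936 + 2.1936 + 2.1936) / 10 = 2.19192
bias = 2.19192 − 2.1936

bias = −0.0017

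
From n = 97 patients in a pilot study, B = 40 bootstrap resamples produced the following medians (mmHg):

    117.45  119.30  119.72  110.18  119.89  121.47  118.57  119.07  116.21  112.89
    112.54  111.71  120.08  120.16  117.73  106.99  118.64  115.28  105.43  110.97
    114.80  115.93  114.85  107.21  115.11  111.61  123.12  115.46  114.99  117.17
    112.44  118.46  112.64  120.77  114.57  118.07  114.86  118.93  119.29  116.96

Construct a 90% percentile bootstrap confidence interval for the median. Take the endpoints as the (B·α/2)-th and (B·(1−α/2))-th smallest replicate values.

Sorted replicates: 105.43, 106.99, 107.21, 110.18, 110.97, 111.61, 111.71, 112.44, 112.54, 112.64, 112.89, 114.57, 114.80, 114.85, 114.86, 114.99, 115.11, 115.28, 115.46, 115.93, 116.21, 116.96, 117.17, 117.45, 117.73, 118.07, 118.46, 118.57, 118.64, 118.93, 119.07, 119.29, 119.30, 119.72, 119.89, 120.08, 120.16, 120.77, 121.47, 123.12
α = 0.10; lower rank = 40 × 0.050 = 2; upper rank = 40 × 0.950 = 38.
The 2nd smallest replicate is 106.99; the 38th is 120.77.

(106.99, 120.77)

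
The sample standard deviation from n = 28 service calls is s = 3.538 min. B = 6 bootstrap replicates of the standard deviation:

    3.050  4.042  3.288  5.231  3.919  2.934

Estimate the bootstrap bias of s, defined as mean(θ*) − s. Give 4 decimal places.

mean(θ*) = (3.050 + 4.042 + 3.288 + 5.231 + 3.919 + 2.934) / 6 = 3.74400
bias = 3.74400 − 3.538

bias = +0.2060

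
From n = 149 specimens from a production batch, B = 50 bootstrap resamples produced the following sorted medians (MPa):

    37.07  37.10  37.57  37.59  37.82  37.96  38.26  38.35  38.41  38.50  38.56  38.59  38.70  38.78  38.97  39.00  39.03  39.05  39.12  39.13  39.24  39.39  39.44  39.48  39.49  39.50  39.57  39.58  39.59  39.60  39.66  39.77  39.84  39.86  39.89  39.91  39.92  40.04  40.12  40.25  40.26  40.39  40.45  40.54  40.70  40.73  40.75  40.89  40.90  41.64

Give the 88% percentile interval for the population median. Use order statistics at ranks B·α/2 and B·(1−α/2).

α = 0.12; lower rank = 50 × 0.060 = 3; upper rank = 50 × 0.940 = 47.
The 3rd smallest replicate is 37.57; the 47th is 40.75.

(37.57, 40.75)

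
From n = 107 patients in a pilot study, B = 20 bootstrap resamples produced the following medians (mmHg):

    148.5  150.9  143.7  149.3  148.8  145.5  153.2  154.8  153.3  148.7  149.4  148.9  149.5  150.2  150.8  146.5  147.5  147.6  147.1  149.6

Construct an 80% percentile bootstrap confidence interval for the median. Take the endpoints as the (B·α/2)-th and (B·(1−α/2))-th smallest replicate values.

Sorted replicates: 143.7, 145.5, 146.5, 147.1, 147.5, 147.6, 148.5, 148.7, 148.8, 148.9, 149.3, 149.4, 149.5, 149.6, 150.2, 150.8, 150.9, 153.2, 153.3, 154.8
α = 0.20; lower rank = 20 × 0.100 = 2; upper rank = 20 × 0.900 = 18.
The 2nd smallest replicate is 145.5; the 18th is 153.2.

(145.5, 153.2)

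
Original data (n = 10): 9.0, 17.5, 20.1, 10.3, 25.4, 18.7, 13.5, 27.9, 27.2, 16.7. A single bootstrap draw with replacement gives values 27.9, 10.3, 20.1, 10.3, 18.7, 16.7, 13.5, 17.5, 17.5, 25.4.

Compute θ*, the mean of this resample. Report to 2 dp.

Mean = (27.9 + 10.3 + 20.1 + 10.3 + 18.7 + 16.7 + 13.5 + 17.5 + 17.5 + 25.4) / 10 = 177.90 / 10 = 17.79

θ* = 17.79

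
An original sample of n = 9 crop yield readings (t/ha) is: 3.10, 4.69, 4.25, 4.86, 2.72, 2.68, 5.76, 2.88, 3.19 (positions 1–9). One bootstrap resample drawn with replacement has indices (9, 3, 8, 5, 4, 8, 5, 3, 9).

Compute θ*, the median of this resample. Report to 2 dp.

Resample values: 3.19, 4.25, 2.88, 2.72, 4.86, 2.88, 2.72, 4.25, 3.19.
Sorted: 2.72, 2.72, 2.88, 2.88, 3.19, 3.19, 4.25, 4.25, 4.86
Median = middle value = 3.19

θ* = 3.19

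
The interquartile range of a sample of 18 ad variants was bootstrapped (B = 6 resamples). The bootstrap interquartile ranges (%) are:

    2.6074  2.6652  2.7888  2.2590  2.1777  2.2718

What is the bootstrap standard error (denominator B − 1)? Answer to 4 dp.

SE* = 0.2559

Bootstrap SE is the standard deviation of the 6 replicate interquartile ranges.
Mean of replicates: (2.6074 + 2.6652 + 2.7888 + 2.2590 + 2.1777 + 2.2718) / 6 = 14.76990 / 6 = 2.46165
Sum of squared deviations: (+0.14575)² + (+0.20355)² + (+0.32715)² + (−0.20265)² + (−0.28395)² + (−0.18985)² = 0.32744
Variance = 0.32744 / 5 = 0.06549
SE* = √0.06549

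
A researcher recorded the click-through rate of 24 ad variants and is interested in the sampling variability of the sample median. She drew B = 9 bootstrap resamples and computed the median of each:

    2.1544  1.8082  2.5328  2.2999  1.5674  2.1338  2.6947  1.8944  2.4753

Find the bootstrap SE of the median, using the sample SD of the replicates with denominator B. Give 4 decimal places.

Bootstrap SE is the standard deviation of the 9 replicate medians.
Mean of replicates: (2.1544 + 1.8082 + 2.5328 + 2.2999 + 1.5674 + 2.1338 + 2.6947 + 1.8944 + 2.4753) / 9 = 19.56090 / 9 = 2.17343
Sum of squared deviations: (−0.01903)² + (−0.36523)² + (+0.35937)² + (+0.12647)² + (−0.60603)² + (−0.03963)² + (+0.52127)² + (−0.27903)² + (+0.30187)² = 1.08845
Variance = 1.08845 / 9 = 0.12094
SE* = √0.12094

SE* = 0.3478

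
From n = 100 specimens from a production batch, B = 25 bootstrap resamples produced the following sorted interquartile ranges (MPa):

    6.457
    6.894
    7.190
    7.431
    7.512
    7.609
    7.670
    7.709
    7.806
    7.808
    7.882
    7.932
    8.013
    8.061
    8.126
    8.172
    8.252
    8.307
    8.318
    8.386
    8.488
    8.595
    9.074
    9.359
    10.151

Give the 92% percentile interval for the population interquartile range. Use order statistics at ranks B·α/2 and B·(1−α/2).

α = 0.08; lower rank = 25 × 0.040 = 1; upper rank = 25 × 0.960 = 24.
The 1st smallest replicate is 6.457; the 24th is 9.359.

(6.457, 9.359)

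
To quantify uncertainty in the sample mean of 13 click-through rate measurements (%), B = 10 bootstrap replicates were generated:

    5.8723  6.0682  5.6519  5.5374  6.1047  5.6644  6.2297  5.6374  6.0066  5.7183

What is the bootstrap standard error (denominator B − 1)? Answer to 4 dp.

Bootstrap SE is the standard deviation of the 10 replicate means.
Mean of replicates: (5.8723 + 6.0682 + 5.6519 + 5.5374 + 6.1047 + 5.6644 + 6.2297 + 5.6374 + 6.0066 + 5.7183) / 10 = 58.49090 / 10 = 5.84909
Sum of squared deviations: (+0.02321)² + (+0.21911)² + (−0.19719)² + (−0.31169)² + (+0.25561)² + (−0.18469)² + (+0.38061)² + (−0.21169)² + (+0.15751)² + (−0.13079)² = 0.51562
Variance = 0.51562 / 9 = 0.05729
SE* = √0.05729

SE* = 0.2394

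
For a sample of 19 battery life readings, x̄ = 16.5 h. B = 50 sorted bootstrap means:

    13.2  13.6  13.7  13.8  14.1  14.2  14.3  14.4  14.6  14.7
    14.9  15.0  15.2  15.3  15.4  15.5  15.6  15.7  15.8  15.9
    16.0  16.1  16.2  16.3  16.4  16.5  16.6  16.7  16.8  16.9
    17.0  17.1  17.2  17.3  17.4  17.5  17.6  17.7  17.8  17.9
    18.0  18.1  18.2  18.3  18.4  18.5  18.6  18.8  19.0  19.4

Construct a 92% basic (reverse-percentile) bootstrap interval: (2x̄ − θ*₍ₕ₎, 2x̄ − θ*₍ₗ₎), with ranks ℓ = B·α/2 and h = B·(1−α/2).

(14.2, 19.4)

Percentile endpoints at ranks 2 and 48: θ*₍2₎ = 13.6, θ*₍48₎ = 18.8.
Basic interval reflects these around x̄:
  lower = 2 × 16.5 − 18.8 = 14.2
  upper = 2 × 16.5 − 13.6 = 19.4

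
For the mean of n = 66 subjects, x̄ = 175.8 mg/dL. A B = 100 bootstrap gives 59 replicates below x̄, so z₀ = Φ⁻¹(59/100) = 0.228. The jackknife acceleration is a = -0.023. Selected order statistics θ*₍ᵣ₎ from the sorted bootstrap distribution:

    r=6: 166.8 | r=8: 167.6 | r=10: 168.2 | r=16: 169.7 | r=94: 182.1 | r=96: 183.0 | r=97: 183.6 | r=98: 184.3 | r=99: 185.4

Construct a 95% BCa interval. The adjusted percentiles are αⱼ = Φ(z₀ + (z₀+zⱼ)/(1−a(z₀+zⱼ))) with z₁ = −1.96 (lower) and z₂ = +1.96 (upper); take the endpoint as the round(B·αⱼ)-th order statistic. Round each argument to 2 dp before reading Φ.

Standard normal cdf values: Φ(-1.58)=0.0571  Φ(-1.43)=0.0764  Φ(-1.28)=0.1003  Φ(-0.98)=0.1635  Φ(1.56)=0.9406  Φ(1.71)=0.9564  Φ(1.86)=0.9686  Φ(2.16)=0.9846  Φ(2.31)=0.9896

(166.8, 185.4)

Lower: z₀ + z₁ = 0.228 + (-1.960) = -1.732; 1 − a(z₀+z₁) = 1 − (-0.023)(-1.732) = 0.9602; argument = 0.228 + (-1.732)/0.9602 = -1.5759 → -1.58.
α₁ = Φ(-1.58) = 0.0571; rank = round(100 × 0.0571) = 6; θ*₍6₎ = 166.8.
Upper: z₀ + z₂ = 2.188; 1 − a(z₀+z₂) = 1.0503; argument = 2.3112 → 2.31; α₂ = 0.9896; rank = 99; θ*₍99₎ = 185.4.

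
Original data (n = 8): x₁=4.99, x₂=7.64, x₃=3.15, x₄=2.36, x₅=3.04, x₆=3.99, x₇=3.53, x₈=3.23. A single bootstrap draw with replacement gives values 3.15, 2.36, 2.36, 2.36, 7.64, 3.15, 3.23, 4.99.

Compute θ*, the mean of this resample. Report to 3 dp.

θ* = 3.655

Mean = (3.15 + 2.36 + 2.36 + 2.36 + 7.64 + 3.15 + 3.23 + 4.99) / 8 = 29.240 / 8 = 3.655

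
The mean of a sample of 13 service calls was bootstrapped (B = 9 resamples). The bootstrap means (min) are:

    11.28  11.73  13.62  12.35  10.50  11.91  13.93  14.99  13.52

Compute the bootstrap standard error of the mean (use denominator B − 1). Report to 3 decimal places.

Bootstrap SE is the standard deviation of the 9 replicate means.
Mean of replicates: (11.28 + 11.73 + 13.62 + 12.35 + 10.50 + 11.91 + 13.93 + 14.99 + 13.52) / 9 = 113.8300 / 9 = 12.6478
Sum of squared deviations: (−1.3678)² + (−0.9178)² + (+0.9722)² + (−0.2978)² + (−2.1478)² + (−0.7378)² + (+1.2822)² + (+2.3422)² + (+0.8722)² = 16.7952
Variance = 16.7952 / 8 = 2.0994
SE* = √2.0994

SE* = 1.449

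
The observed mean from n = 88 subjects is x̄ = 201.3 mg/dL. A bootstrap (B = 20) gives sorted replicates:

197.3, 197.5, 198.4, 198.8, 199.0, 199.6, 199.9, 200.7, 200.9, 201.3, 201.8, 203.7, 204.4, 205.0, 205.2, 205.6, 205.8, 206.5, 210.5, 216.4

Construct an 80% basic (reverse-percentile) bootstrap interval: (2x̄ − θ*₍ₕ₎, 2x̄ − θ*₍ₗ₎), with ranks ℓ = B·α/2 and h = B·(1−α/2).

(196.1, 205.1)

Percentile endpoints at ranks 2 and 18: θ*₍2₎ = 197.5, θ*₍18₎ = 206.5.
Basic interval reflects these around x̄:
  lower = 2 × 201.3 − 206.5 = 196.1
  upper = 2 × 201.3 − 197.5 = 205.1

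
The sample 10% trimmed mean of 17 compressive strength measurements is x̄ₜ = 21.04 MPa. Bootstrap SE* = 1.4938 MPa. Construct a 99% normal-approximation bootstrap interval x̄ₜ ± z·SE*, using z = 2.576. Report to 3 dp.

(17.192, 24.888)

Margin = 2.576 × 1.4938 = 3.8480
Interval: 21.04 ± 3.8480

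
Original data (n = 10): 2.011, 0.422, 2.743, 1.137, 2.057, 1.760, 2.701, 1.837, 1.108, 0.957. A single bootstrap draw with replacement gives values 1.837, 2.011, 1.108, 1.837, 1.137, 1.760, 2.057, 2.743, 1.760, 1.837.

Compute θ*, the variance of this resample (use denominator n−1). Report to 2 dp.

Mean = 1.8087; sum of squared deviations = 1.9248
s² = 1.9248 / 9 = 0.2139

θ* = 0.21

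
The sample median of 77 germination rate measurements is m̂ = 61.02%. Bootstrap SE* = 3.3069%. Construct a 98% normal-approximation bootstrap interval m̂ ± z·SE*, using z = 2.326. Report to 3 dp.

Margin = 2.326 × 3.3069 = 7.6918
Interval: 61.02 ± 7.6918

(53.328, 68.712)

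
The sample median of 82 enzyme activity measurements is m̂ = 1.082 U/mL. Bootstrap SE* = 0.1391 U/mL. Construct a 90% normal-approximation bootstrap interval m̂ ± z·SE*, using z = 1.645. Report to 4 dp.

(0.8532, 1.3108)

Margin = 1.645 × 0.1391 = 0.22882
Interval: 1.082 ± 0.22882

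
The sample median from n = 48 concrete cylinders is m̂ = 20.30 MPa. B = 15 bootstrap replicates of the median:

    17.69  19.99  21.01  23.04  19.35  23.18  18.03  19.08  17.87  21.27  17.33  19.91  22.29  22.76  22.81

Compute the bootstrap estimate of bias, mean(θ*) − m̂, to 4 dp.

mean(θ*) = (17.69 + 19.99 + 21.01 + 23.04 + 19.35 + 23.18 + 18.03 + 19.08 + 17.87 + 21.27 + 17.33 + 19.91 + 22.29 + 22.76 + 22.81) / 15 = 20.37400
bias = 20.37400 − 20.30

bias = +0.0740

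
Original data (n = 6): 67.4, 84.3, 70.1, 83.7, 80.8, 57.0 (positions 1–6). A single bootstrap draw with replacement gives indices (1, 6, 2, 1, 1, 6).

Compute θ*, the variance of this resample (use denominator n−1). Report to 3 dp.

Resample values: 67.4, 57.0, 84.3, 67.4, 67.4, 57.0.
Mean = 66.7500; sum of squared deviations = 499.3950
s² = 499.3950 / 5 = 99.8790

θ* = 99.879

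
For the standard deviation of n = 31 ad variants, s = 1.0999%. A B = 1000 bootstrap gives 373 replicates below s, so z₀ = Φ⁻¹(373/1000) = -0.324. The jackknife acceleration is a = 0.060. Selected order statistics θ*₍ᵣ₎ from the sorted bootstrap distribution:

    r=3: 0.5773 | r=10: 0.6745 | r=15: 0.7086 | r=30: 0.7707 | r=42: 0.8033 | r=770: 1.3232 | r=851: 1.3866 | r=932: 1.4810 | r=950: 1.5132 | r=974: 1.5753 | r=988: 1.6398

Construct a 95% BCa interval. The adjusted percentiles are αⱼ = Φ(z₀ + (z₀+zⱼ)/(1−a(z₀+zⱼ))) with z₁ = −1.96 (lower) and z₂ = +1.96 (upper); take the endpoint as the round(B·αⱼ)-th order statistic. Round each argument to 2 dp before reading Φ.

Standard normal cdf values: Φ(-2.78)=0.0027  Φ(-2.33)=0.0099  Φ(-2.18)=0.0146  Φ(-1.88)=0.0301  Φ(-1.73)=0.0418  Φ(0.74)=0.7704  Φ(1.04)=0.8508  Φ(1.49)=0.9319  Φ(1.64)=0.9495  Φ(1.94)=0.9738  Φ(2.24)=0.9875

Lower: z₀ + z₁ = -0.324 + (-1.960) = -2.284; 1 − a(z₀+z₁) = 1 − (0.060)(-2.284) = 1.1370; argument = -0.324 + (-2.284)/1.1370 = -2.3327 → -2.33.
α₁ = Φ(-2.33) = 0.0099; rank = round(1000 × 0.0099) = 10; θ*₍10₎ = 0.6745.
Upper: z₀ + z₂ = 1.636; 1 − a(z₀+z₂) = 0.9018; argument = 1.4901 → 1.49; α₂ = 0.9319; rank = 932; θ*₍932₎ = 1.4810.

(0.6745, 1.4810)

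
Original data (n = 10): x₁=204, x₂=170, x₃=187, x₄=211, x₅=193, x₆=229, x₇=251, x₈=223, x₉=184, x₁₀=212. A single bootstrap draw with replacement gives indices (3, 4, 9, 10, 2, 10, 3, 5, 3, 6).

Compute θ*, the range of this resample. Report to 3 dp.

Resample values: 187, 211, 184, 212, 170, 212, 187, 193, 187, 229.
Range = 229 − 170 = 59.000

θ* = 59.000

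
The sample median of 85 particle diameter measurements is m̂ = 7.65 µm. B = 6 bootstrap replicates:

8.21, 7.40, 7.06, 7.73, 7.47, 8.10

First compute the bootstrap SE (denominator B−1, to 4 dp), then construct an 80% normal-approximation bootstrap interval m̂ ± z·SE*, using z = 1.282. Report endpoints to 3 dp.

(7.087, 8.213)

Mean of replicates = 7.6617; sum of squared deviations = 0.9647; SE* = √(0.9647/5) = 0.4392
Margin = 1.282 × 0.4392 = 0.5631
Interval: 7.65 ± 0.5631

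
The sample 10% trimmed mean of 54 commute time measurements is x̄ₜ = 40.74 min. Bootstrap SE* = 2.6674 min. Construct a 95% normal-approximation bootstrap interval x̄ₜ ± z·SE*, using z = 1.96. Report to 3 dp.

Margin = 1.96 × 2.6674 = 5.2281
Interval: 40.74 ± 5.2281

(35.512, 45.968)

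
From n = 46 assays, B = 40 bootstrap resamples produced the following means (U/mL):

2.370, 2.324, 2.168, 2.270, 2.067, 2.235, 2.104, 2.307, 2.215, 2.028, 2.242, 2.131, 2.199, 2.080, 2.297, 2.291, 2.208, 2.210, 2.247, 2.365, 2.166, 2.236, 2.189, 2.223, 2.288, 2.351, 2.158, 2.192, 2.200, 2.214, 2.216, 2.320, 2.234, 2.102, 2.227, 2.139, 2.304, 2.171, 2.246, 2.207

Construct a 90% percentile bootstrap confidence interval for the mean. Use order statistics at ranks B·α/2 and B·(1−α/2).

Sorted replicates: 2.028, 2.067, 2.080, 2.102, 2.104, 2.131, 2.139, 2.158, 2.166, 2.168, 2.171, 2.189, 2.192, 2.199, 2.200, 2.207, 2.208, 2.210, 2.214, 2.215, 2.216, 2.223, 2.227, 2.234, 2.235, 2.236, 2.242, 2.246, 2.247, 2.270, 2.288, 2.291, 2.297, 2.304, 2.307, 2.320, 2.324, 2.351, 2.365, 2.370
α = 0.10; lower rank = 40 × 0.050 = 2; upper rank = 40 × 0.950 = 38.
The 2nd smallest replicate is 2.067; the 38th is 2.351.

(2.067, 2.351)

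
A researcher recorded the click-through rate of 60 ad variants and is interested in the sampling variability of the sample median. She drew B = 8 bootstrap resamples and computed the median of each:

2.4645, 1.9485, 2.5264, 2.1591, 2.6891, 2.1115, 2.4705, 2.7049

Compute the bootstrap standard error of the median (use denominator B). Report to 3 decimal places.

Bootstrap SE is the standard deviation of the 8 replicate medians.
Mean of replicates: (2.4645 + 1.9485 + 2.5264 + 2.1591 + 2.6891 + 2.1115 + 2.4705 + 2.7049) / 8 = 19.07450 / 8 = 2.38431
Sum of squared deviations: (+0.08019)² + (−0.43581)² + (+0.14209)² + (−0.22521)² + (+0.30479)² + (−0.27281)² + (+0.08619)² + (+0.32059)² = 0.54480
Variance = 0.54480 / 8 = 0.06810
SE* = √0.06810

SE* = 0.261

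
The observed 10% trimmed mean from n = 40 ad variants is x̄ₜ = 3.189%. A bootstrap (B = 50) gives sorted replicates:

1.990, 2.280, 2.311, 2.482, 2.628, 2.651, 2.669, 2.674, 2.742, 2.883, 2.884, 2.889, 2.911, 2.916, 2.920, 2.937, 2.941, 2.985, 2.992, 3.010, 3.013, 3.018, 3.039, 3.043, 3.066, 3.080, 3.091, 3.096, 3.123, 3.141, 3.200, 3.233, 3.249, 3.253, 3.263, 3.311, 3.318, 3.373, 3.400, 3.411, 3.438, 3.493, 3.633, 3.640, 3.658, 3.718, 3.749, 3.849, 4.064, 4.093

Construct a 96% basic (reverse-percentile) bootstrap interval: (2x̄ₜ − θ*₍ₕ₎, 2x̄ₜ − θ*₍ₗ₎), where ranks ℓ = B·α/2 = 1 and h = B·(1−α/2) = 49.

(2.314, 4.388)

Percentile endpoints at ranks 1 and 49: θ*₍1₎ = 1.990, θ*₍49₎ = 4.064.
Basic interval reflects these around x̄ₜ:
  lower = 2 × 3.189 − 4.064 = 2.314
  upper = 2 × 3.189 − 1.990 = 4.388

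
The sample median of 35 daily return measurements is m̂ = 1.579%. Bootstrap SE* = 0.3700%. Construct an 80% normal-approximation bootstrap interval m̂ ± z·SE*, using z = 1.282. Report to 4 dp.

Margin = 1.282 × 0.3700 = 0.47434
Interval: 1.579 ± 0.47434

(1.1047, 2.0533)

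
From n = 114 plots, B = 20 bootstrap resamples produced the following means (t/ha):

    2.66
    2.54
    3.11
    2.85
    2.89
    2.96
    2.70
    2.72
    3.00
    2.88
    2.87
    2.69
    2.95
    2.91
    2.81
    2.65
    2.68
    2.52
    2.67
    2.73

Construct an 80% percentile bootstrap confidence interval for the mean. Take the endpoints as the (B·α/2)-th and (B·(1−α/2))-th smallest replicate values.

Sorted replicates: 2.52, 2.54, 2.65, 2.66, 2.67, 2.68, 2.69, 2.70, 2.72, 2.73, 2.81, 2.85, 2.87, 2.88, 2.89, 2.91, 2.95, 2.96, 3.00, 3.11
α = 0.20; lower rank = 20 × 0.100 = 2; upper rank = 20 × 0.900 = 18.
The 2nd smallest replicate is 2.54; the 18th is 2.96.

(2.54, 2.96)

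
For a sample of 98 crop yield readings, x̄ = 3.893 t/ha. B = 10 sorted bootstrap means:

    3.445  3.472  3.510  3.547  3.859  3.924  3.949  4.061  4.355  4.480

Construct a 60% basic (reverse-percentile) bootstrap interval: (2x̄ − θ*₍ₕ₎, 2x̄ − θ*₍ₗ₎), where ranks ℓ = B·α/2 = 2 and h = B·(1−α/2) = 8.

Percentile endpoints at ranks 2 and 8: θ*₍2₎ = 3.472, θ*₍8₎ = 4.061.
Basic interval reflects these around x̄:
  lower = 2 × 3.893 − 4.061 = 3.725
  upper = 2 × 3.893 − 3.472 = 4.314

(3.725, 4.314)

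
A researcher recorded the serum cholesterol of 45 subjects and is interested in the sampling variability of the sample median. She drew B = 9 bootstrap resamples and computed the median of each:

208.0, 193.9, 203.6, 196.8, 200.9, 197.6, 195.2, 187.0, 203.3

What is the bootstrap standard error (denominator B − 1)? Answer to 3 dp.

Bootstrap SE is the standard deviation of the 9 replicate medians.
Mean of replicates: (208.0 + 193.9 + 203.6 + 196.8 + 200.9 + 197.6 + 195.2 + 187.0 + 203.3) / 9 = 1786.3000 / 9 = 198.4778
Sum of squared deviations: (+9.5222)² + (−4.5778)² + (+5.1222)² + (−1.6778)² + (+2.4222)² + (−0.8778)² + (−3.2778)² + (−11.4778)² + (+4.8222)² = 313.0556
Variance = 313.0556 / 8 = 39.1319
SE* = √39.1319

SE* = 6.256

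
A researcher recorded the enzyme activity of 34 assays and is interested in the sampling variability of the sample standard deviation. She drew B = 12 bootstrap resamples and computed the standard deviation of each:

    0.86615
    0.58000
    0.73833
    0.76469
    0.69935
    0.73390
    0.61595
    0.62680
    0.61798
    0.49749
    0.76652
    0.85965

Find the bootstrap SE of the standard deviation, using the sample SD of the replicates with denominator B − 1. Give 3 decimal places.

Bootstrap SE is the standard deviation of the 12 replicate standard deviations.
Mean of replicates: (0.86615 + 0.58000 + 0.73833 + 0.76469 + 0.69935 + 0.73390 + 0.61595 + 0.62680 + 0.61798 + 0.49749 + 0.76652 + 0.85965) / 12 = 8.366810 / 12 = 0.697234
Sum of squared deviations: (+0.168916)² + (−0.117234)² + (+0.041096)² + (+0.067456)² + (+0.002116)² + (+0.036666)² + (−0.081284)² + (−0.070434)² + (−0.079254)² + (−0.199744)² + (+0.069286)² + (+0.162416)² = 0.138791
Variance = 0.138791 / 11 = 0.012617
SE* = √0.012617

SE* = 0.112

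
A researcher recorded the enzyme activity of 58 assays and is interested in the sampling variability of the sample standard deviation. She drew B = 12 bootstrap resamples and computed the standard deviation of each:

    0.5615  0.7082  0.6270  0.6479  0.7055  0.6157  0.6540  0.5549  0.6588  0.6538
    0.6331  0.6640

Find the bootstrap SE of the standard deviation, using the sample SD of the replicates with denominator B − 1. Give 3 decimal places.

SE* = 0.047

Bootstrap SE is the standard deviation of the 12 replicate standard deviations.
Mean of replicates: (0.5615 + 0.7082 + 0.6270 + 0.6479 + 0.7055 + 0.6157 + 0.6540 + 0.5549 + 0.6588 + 0.6538 + 0.6331 + 0.6640) / 12 = 7.68440 / 12 = 0.64037
Sum of squared deviations: (−0.07887)² + (+0.06783)² + (−0.01337)² + (+0.00753)² + (+0.06513)² + (−0.02467)² + (+0.01363)² + (−0.08547)² + (+0.01843)² + (+0.01343)² + (−0.00727)² + (+0.02363)² = 0.02453
Variance = 0.02453 / 11 = 0.00223
SE* = √0.00223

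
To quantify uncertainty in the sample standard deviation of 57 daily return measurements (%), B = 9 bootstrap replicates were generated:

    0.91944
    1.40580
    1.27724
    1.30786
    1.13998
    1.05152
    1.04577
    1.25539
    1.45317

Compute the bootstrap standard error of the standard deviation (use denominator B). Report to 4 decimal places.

Bootstrap SE is the standard deviation of the 9 replicate standard deviations.
Mean of replicates: (0.91944 + 1.40580 + 1.27724 + 1.30786 + 1.13998 + 1.05152 + 1.04577 + 1.25539 + 1.45317) / 9 = 10.856170 / 9 = 1.206241
Sum of squared deviations: (−0.286801)² + (+0.199559)² + (+0.070999)² + (+0.101619)² + (−0.066261)² + (−0.154721)² + (−0.160471)² + (+0.049149)² + (+0.246929)² = 0.254915
Variance = 0.254915 / 9 = 0.028324
SE* = √0.028324

SE* = 0.1683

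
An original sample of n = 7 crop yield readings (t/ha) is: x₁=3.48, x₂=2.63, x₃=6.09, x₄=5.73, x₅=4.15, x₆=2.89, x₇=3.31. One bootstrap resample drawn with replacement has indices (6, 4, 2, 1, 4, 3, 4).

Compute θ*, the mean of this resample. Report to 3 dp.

θ* = 4.611

Resample values: 2.89, 5.73, 2.63, 3.48, 5.73, 6.09, 5.73.
Mean = (2.89 + 5.73 + 2.63 + 3.48 + 5.73 + 6.09 + 5.73) / 7 = 32.280 / 7 = 4.611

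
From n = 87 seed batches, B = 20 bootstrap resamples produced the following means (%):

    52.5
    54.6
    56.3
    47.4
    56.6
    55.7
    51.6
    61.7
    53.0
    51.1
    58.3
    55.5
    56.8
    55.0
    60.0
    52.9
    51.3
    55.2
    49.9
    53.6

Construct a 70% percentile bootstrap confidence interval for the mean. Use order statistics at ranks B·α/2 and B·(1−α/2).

(51.1, 56.8)

Sorted replicates: 47.4, 49.9, 51.1, 51.3, 51.6, 52.5, 52.9, 53.0, 53.6, 54.6, 55.0, 55.2, 55.5, 55.7, 56.3, 56.6, 56.8, 58.3, 60.0, 61.7
α = 0.30; lower rank = 20 × 0.150 = 3; upper rank = 20 × 0.850 = 17.
The 3rd smallest replicate is 51.1; the 17th is 56.8.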